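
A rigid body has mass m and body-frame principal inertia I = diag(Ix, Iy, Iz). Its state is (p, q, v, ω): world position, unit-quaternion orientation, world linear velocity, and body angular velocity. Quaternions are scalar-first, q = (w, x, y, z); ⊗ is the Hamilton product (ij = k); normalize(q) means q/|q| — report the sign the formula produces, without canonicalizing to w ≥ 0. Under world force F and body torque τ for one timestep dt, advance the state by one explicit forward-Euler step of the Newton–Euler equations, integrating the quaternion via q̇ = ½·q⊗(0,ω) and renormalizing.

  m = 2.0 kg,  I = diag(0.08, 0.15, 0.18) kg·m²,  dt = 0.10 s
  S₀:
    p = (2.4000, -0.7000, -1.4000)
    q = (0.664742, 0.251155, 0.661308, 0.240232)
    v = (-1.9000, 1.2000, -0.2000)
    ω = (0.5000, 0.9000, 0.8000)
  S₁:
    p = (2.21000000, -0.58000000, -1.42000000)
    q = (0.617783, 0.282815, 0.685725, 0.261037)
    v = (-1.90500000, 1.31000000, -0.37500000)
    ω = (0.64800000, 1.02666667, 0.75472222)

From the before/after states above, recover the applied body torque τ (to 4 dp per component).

rate change Δω = (0.14800000, 0.12666667, -0.04527778)
applied torque τ = (0.1400, 0.1500, -0.0500)

τ = (0.1400, 0.1500, -0.0500)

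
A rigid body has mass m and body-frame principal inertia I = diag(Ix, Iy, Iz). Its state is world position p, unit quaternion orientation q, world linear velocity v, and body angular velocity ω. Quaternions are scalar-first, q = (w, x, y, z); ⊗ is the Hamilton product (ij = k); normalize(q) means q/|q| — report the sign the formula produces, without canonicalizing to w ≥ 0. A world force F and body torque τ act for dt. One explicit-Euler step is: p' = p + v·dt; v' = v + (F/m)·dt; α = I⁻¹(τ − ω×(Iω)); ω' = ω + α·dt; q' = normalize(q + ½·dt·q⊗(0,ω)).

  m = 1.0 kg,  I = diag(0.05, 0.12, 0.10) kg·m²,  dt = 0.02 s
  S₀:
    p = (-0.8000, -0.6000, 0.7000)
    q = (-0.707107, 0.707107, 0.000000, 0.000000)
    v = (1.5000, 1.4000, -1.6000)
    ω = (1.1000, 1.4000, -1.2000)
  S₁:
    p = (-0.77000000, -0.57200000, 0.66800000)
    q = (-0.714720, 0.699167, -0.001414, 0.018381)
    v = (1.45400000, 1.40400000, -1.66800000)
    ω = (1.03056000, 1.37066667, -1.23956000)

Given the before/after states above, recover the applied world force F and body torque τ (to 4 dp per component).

velocity change Δv = (-0.04600000, 0.00400000, -0.06800000)
applied force F = (-2.3000, 0.2000, -3.4000)
rate change Δω = (-0.06944000, -0.02933333, -0.03956000)
applied torque τ = (-0.1400, -0.1100, -0.0900)

F = (-2.3000, 0.2000, -3.4000)
τ = (-0.1400, -0.1100, -0.0900)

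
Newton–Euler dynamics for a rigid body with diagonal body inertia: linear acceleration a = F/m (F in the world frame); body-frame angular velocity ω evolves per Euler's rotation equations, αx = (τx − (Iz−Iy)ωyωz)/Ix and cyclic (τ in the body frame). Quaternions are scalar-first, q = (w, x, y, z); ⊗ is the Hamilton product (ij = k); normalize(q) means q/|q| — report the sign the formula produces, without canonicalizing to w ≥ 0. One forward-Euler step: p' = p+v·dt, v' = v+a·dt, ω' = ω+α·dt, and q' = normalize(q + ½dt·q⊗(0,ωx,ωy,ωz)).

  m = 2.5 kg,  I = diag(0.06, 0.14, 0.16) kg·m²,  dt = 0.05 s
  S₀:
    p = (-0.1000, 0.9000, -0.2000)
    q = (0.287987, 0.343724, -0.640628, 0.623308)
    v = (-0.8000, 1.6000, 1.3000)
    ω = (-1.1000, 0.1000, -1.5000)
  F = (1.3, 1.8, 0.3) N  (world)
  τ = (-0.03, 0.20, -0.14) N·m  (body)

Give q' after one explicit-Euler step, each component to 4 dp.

q⊗(0,ω) = (1.3771212, 0.5818255, -0.1412541, -1.1022989)
updated quaternion q' = (0.3221, 0.3579, -0.6435, 0.5951)

q' = (0.3221, 0.3579, -0.6435, 0.5951)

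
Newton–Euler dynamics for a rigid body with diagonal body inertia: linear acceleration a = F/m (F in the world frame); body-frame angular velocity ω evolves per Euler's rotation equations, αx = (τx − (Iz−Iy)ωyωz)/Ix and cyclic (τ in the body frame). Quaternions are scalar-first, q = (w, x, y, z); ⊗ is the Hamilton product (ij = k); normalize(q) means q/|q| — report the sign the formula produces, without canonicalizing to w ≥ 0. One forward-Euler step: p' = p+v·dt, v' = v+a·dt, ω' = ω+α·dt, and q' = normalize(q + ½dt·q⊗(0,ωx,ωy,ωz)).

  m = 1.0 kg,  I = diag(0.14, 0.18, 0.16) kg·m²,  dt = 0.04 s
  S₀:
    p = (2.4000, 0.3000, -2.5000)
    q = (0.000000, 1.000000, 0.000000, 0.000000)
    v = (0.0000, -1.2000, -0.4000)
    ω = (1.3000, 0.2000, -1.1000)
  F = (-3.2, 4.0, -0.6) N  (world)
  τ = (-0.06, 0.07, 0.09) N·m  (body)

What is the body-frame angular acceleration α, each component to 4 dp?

α = (-0.4600, 0.2300, 0.4975)

gyro term ω×Iω = (0.0044, 0.0286, 0.0104)
angular accel α = (-0.4600, 0.2300, 0.4975)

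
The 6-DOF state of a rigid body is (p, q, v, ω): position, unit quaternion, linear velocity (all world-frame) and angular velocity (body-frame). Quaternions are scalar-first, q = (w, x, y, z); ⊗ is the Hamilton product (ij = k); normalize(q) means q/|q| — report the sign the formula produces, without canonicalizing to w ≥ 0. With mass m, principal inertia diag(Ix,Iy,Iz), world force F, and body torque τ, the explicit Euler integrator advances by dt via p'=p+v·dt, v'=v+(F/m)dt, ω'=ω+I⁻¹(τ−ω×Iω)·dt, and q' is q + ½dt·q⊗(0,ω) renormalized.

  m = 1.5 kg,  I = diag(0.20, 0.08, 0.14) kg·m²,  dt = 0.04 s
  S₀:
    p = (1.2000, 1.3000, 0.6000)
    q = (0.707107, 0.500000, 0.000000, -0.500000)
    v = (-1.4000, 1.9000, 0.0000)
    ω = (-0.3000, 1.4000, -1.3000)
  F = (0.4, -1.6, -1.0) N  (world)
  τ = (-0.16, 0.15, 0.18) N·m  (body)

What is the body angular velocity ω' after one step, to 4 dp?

ω×(Iω) gyroscopic = (-0.1092, 0.0234, 0.0504)
angular accel α = (-0.2540, 1.5825, 0.9257)
ω' = ω + α·dt = (-0.3102, 1.4633, -1.2630)

ω' = (-0.3102, 1.4633, -1.2630)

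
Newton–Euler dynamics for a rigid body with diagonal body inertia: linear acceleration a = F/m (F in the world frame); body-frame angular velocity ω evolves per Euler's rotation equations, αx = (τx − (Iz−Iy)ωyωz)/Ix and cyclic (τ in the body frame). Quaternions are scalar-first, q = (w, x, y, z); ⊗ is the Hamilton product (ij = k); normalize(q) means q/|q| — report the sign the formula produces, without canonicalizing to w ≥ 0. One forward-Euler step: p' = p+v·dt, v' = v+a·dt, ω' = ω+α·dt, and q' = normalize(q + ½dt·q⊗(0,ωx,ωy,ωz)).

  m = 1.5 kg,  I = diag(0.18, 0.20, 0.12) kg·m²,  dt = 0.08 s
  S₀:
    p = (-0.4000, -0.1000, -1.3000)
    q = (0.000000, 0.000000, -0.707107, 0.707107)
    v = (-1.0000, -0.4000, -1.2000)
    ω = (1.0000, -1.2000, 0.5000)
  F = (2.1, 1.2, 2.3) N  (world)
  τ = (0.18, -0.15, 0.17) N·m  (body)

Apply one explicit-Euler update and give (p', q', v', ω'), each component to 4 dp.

a = F/m = (1.4000, 0.8000, 1.5333)
p + v·dt = (-0.4800, -0.1320, -1.3960)
v + (F/m)dt = (-0.8880, -0.3360, -1.0773)
precession coupling ω×(Iω) = (0.0480, 0.0300, -0.0240)
angular accel α = (0.7333, -0.9000, 1.6167)
ω' = ω + α·dt = (1.0587, -1.2720, 0.6293)
2q̇ = q⊗(0,ω) = (-1.2020819, 0.4949749, 0.7071070, 0.7071070)
q + ½dt·q⊗(0,ω), renormalized = (-0.0480, 0.0198, -0.6774, 0.7338)

p' = (-0.4800, -0.1320, -1.3960)
q' = (-0.0480, 0.0198, -0.6774, 0.7338)
v' = (-0.8880, -0.3360, -1.0773)
ω' = (1.0587, -1.2720, 0.6293)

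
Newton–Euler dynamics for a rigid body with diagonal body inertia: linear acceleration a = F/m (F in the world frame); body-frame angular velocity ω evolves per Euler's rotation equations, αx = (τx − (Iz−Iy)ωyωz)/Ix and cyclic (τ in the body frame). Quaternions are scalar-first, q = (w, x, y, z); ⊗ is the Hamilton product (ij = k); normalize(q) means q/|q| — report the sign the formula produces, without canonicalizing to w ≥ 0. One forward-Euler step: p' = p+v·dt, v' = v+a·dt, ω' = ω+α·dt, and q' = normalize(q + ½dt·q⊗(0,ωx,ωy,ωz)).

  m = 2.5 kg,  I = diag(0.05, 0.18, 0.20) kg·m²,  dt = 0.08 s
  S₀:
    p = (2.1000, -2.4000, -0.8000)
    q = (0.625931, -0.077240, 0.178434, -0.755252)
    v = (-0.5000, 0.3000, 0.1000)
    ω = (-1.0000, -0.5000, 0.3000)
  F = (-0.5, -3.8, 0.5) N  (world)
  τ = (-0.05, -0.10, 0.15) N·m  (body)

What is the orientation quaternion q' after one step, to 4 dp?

Hamilton product q⊗(0,ω) = (0.2385526, -0.9500268, 0.4654585, 0.4048333)
q' = normalize(q + ½dt·q⊗(0,ω)) = (0.6348, -0.1151, 0.1968, -0.7383)

q' = (0.6348, -0.1151, 0.1968, -0.7383)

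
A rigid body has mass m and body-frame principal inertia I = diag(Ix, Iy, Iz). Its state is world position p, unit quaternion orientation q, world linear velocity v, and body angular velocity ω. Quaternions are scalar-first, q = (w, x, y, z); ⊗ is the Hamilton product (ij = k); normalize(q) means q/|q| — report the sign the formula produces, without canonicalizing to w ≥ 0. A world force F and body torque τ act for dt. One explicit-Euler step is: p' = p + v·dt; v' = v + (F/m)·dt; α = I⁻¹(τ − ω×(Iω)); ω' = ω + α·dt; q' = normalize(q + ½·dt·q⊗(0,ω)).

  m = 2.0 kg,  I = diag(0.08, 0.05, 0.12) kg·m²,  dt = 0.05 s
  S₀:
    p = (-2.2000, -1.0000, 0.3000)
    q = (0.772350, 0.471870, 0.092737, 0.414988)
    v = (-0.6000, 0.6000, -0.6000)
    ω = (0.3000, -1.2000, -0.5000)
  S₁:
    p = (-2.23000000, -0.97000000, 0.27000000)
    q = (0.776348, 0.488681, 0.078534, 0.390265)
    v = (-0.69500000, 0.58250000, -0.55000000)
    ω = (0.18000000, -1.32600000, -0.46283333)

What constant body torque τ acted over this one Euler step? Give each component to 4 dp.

rate change Δω = (-0.12000000, -0.12600000, 0.03716667)
applied torque τ = (-0.1500, -0.1200, 0.1000)

τ = (-0.1500, -0.1200, 0.1000)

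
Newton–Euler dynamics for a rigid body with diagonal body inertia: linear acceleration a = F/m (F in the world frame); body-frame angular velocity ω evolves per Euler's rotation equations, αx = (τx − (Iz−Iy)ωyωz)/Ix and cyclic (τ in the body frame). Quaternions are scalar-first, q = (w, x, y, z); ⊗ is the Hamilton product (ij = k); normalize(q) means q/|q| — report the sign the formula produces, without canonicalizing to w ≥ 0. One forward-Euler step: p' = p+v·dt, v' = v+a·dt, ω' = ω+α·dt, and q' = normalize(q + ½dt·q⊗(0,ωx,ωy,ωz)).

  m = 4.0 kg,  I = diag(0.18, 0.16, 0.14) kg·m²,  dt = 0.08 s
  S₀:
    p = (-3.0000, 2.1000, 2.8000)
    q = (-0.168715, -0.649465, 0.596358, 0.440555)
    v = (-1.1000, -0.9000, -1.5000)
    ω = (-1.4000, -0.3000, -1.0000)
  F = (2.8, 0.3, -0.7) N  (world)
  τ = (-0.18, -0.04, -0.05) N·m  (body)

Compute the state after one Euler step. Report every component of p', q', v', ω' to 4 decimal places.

p' = (-3.0880, 2.0280, 2.6800)
q' = (-0.1799, -0.6570, 0.5464, 0.4873)
v' = (-1.0440, -0.8940, -1.5140)
ω' = (-1.4773, -0.3480, -1.0238)

p + v·dt = (-3.0880, 2.0280, 2.6800)
v' = v + a·dt = (-1.0440, -0.8940, -1.5140)
precession coupling ω×(Iω) = (-0.0060, 0.0560, -0.0084)
(τ − ω×Iω)/I = (-0.9667, -0.6000, -0.2971)
ω + α·dt = (-1.4773, -0.3480, -1.0238)
Hamilton product q⊗(0,ω) = (-0.2897886, -0.2279905, -1.2156275, 1.1984557)
updated quaternion q' = (-0.1799, -0.6570, 0.5464, 0.4873)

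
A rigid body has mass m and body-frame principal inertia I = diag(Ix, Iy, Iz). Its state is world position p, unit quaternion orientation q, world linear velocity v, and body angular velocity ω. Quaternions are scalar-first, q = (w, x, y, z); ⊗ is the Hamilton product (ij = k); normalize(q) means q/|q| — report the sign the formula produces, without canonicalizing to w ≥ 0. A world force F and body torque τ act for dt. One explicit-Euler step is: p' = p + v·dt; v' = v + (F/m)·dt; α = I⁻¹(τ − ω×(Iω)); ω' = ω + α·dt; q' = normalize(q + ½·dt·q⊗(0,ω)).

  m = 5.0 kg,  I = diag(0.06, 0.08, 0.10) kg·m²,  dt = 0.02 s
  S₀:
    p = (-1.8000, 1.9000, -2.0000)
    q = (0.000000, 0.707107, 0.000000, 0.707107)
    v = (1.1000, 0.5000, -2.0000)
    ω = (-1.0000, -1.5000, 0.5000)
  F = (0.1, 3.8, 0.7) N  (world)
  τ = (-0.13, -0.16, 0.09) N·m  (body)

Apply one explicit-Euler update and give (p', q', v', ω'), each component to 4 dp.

linear accel F/m = (0.0200, 0.7600, 0.1400)
p + v·dt = (-1.7780, 1.9100, -2.0400)
v + (F/m)dt = (1.1004, 0.5152, -1.9972)
precession coupling ω×(Iω) = (-0.0150, 0.0200, 0.0300)
(τ − ω×Iω)/I = (-1.9167, -2.2500, 0.6000)
new body rate ω' = (-1.0383, -1.5450, 0.5120)
q⊗(0,ω) = (0.3535535, 1.0606605, -1.0606605, -1.0606605)
updated quaternion q' = (0.0035, 0.7176, -0.0106, 0.6964)

p' = (-1.7780, 1.9100, -2.0400)
q' = (0.0035, 0.7176, -0.0106, 0.6964)
v' = (1.1004, 0.5152, -1.9972)
ω' = (-1.0383, -1.5450, 0.5120)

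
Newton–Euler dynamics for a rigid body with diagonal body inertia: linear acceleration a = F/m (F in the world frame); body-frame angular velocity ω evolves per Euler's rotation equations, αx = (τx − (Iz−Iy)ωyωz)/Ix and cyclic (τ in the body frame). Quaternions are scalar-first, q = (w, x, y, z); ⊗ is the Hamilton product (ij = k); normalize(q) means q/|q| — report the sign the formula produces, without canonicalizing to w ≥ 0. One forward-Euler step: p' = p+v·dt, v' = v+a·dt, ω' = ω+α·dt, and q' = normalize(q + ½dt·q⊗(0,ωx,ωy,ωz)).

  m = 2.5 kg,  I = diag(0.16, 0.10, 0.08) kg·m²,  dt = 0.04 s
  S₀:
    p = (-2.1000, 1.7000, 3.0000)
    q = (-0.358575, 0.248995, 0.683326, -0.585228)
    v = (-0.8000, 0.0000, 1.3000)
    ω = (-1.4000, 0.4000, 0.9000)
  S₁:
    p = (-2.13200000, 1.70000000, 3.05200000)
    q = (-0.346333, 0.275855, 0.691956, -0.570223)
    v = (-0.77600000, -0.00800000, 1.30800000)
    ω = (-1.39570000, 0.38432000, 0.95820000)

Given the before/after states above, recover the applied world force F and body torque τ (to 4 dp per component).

F = (1.5000, -0.5000, 0.5000)
τ = (0.0100, -0.1400, 0.1500)

v₁ − v₀ = (0.02400000, -0.00800000, 0.00800000)
applied force F = (1.5000, -0.5000, 0.5000)
Δω = ω₁−ω₀ = (0.00430000, -0.01568000, 0.05820000)
gyro term ω₀×Iω₀ = (-0.0072, -0.1008, 0.0336)
I·α + gyro = (0.0100, -0.1400, 0.1500)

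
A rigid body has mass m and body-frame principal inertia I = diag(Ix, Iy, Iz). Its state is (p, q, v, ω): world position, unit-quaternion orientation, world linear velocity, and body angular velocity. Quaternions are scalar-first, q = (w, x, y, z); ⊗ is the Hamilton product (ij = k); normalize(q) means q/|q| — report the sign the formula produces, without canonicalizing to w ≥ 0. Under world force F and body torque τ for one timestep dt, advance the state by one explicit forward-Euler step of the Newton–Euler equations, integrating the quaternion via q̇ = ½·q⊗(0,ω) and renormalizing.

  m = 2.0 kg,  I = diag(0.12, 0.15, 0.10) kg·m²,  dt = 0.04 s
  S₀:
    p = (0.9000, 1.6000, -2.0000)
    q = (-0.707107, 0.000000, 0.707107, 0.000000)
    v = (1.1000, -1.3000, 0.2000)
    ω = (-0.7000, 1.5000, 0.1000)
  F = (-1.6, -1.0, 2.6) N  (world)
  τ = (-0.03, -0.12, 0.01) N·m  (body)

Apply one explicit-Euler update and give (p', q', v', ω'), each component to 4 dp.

p + v·dt = (0.9440, 1.5480, -1.9920)
new velocity v' = (1.0680, -1.3200, 0.2520)
(τ − ω×Iω)/I = (-0.1875, -0.7907, 0.4150)
new body rate ω' = (-0.7075, 1.4684, 0.1166)
2q̇ = q⊗(0,ω) = (-1.0606605, 0.5656856, -1.0606605, 0.4242642)
q' = normalize(q + ½dt·q⊗(0,ω)) = (-0.7279, 0.0113, 0.6855, 0.0085)

p' = (0.9440, 1.5480, -1.9920)
q' = (-0.7279, 0.0113, 0.6855, 0.0085)
v' = (1.0680, -1.3200, 0.2520)
ω' = (-0.7075, 1.4684, 0.1166)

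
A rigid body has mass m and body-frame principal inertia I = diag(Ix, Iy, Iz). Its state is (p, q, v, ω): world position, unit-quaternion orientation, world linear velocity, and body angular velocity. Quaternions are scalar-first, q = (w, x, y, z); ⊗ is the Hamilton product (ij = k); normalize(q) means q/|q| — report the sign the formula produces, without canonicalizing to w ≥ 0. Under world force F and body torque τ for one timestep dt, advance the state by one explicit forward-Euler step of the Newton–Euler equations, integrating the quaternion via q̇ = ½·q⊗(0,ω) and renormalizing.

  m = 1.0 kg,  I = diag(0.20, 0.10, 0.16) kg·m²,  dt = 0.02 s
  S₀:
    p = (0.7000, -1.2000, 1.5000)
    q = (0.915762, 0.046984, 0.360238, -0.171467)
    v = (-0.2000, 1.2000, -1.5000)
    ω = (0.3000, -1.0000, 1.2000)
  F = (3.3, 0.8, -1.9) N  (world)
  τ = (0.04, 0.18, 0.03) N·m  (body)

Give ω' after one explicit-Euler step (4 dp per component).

ω' = (0.3112, -0.9669, 1.2000)

gyro term ω×Iω = (-0.0720, 0.0144, 0.0300)
angular accel α = (0.5600, 1.6560, 0.0000)
new body rate ω' = (0.3112, -0.9669, 1.2000)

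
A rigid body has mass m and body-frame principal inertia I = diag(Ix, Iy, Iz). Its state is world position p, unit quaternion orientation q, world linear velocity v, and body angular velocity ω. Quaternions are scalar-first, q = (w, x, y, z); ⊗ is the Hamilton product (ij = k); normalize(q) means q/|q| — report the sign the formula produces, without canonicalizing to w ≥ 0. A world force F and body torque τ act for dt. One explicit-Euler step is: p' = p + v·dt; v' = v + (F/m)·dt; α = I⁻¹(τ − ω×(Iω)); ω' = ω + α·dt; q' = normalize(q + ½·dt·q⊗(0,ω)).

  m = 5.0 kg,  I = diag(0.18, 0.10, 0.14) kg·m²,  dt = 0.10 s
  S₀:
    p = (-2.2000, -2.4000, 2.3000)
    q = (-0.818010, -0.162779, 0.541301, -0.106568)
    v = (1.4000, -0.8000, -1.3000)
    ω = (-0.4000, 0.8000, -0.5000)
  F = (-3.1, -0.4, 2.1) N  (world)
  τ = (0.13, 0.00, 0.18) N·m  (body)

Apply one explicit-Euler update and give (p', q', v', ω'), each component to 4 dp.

p' = (-2.0600, -2.4800, 2.1700)
q' = (-0.8445, -0.1555, 0.5060, -0.0817)
v' = (1.3380, -0.8080, -1.2580)
ω' = (-0.3189, 0.7920, -0.3897)

precession coupling ω×(Iω) = (-0.0160, 0.0080, 0.0256)
angular accel α = (0.8111, -0.0800, 1.1029)
ω + α·dt = (-0.3189, 0.7920, -0.3897)
q⊗(0,ω) = (-0.5514364, 0.1418079, -0.6931703, 0.4953022)
q' = normalize(q + ½dt·q⊗(0,ω)) = (-0.8445, -0.1555, 0.5060, -0.0817)
a = F/m = (-0.6200, -0.0800, 0.4200)
p + v·dt = (-2.0600, -2.4800, 2.1700)
v + (F/m)dt = (1.3380, -0.8080, -1.2580)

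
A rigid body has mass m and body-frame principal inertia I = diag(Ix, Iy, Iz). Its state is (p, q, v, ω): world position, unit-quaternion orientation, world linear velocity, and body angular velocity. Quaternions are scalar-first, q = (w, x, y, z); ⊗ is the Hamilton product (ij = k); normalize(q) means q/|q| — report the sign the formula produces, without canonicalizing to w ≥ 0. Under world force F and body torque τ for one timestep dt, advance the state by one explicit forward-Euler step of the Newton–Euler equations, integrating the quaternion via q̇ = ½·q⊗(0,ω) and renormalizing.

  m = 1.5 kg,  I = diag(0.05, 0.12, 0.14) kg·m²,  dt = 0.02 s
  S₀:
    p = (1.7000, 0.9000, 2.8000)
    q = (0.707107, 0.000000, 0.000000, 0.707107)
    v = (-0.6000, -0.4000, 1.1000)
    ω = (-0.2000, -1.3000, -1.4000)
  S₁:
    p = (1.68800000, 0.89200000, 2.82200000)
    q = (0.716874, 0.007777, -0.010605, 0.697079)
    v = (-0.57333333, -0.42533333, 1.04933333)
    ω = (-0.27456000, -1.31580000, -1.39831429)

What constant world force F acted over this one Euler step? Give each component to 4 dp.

Δv = v₁−v₀ = (0.02666667, -0.02533333, -0.05066667)
m·(v₁−v₀)/dt = (2.0000, -1.9000, -3.8000)

F = (2.0000, -1.9000, -3.8000)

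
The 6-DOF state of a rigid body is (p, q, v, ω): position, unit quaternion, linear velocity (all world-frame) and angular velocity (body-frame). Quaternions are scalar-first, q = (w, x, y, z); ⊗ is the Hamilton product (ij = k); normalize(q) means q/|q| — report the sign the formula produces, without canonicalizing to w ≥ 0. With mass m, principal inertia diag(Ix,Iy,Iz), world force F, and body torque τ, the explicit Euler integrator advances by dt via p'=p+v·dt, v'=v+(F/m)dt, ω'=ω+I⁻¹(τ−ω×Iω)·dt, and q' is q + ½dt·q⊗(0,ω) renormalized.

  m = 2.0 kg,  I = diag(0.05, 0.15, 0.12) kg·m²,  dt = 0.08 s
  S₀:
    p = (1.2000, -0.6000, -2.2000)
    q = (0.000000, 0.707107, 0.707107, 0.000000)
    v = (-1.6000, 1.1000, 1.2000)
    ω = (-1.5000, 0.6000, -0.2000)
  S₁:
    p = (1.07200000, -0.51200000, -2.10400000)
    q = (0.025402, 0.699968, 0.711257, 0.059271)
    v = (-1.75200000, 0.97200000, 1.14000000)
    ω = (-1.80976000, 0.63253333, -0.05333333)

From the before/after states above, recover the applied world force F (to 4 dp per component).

F = (-3.8000, -3.2000, -1.5000)

Δv = v₁−v₀ = (-0.15200000, -0.12800000, -0.06000000)
m·(v₁−v₀)/dt = (-3.8000, -3.2000, -1.5000)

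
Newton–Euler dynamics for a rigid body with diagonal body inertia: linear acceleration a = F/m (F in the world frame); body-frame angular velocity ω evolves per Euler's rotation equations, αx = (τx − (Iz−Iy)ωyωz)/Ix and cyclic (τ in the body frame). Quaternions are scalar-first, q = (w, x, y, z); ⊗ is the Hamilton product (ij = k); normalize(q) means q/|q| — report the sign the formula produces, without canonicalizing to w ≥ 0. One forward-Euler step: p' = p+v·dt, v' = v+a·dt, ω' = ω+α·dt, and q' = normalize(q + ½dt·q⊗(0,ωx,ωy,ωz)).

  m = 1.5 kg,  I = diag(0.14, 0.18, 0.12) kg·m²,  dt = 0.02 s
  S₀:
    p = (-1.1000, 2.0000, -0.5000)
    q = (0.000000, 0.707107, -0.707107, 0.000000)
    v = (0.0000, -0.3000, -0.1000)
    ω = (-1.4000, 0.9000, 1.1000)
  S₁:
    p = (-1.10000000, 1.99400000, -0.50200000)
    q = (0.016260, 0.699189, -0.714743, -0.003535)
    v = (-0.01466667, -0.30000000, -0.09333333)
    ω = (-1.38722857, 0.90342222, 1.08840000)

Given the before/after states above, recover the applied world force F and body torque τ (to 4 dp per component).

velocity change Δv = (-0.01466667, 0.00000000, 0.00666667)
applied force F = (-1.1000, 0.0000, 0.5000)
ω₁ − ω₀ = (0.01277143, 0.00342222, -0.01160000)
I·α + gyro = (0.0300, 0.0000, -0.1200)

F = (-1.1000, 0.0000, 0.5000)
τ = (0.0300, 0.0000, -0.1200)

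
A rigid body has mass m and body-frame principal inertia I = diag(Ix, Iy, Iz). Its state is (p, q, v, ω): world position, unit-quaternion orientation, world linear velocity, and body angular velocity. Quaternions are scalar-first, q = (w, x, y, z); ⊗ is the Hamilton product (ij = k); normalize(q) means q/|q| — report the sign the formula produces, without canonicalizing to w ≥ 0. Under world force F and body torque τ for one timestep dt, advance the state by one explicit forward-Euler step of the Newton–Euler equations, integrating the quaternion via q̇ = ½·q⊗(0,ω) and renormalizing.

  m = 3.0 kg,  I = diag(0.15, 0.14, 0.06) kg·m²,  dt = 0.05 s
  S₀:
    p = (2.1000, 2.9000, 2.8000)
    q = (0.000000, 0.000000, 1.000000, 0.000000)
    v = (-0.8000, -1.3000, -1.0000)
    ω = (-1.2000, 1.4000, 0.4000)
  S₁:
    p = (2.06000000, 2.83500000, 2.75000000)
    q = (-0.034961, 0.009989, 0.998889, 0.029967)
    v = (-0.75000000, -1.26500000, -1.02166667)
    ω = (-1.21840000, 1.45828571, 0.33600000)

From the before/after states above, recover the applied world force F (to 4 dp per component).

velocity change Δv = (0.05000000, 0.03500000, -0.02166667)
F = m·Δv/dt = (3.0000, 2.1000, -1.3000)

F = (3.0000, 2.1000, -1.3000)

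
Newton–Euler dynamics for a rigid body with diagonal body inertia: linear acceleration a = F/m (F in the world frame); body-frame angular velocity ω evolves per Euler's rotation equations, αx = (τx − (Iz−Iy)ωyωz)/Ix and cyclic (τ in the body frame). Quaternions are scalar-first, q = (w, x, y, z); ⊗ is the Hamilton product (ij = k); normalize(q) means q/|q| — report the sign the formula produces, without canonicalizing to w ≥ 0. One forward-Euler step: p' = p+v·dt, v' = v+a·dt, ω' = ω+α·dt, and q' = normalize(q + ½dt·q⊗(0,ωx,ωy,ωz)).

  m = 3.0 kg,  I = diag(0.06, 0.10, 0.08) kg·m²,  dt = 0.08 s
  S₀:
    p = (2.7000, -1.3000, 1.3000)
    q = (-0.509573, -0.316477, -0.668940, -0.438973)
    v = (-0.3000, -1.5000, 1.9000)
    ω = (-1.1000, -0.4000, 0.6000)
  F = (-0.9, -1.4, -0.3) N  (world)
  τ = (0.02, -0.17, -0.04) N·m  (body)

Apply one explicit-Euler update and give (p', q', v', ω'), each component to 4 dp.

ω×(Iω) gyroscopic = (0.0048, 0.0132, 0.0176)
(τ − ω×Iω)/I = (0.2533, -1.8320, -0.7200)
new body rate ω' = (-1.0797, -0.5466, 0.5424)
q⊗(0,ω) = (-0.3523169, -0.0164229, 0.8765857, -0.9149870)
updated quaternion q' = (-0.5229, -0.3167, -0.6330, -0.4749)
linear accel F/m = (-0.3000, -0.4667, -0.1000)
new position p' = (2.6760, -1.4200, 1.4520)
v + (F/m)dt = (-0.3240, -1.5373, 1.8920)

p' = (2.6760, -1.4200, 1.4520)
q' = (-0.5229, -0.3167, -0.6330, -0.4749)
v' = (-0.3240, -1.5373, 1.8920)
ω' = (-1.0797, -0.5466, 0.5424)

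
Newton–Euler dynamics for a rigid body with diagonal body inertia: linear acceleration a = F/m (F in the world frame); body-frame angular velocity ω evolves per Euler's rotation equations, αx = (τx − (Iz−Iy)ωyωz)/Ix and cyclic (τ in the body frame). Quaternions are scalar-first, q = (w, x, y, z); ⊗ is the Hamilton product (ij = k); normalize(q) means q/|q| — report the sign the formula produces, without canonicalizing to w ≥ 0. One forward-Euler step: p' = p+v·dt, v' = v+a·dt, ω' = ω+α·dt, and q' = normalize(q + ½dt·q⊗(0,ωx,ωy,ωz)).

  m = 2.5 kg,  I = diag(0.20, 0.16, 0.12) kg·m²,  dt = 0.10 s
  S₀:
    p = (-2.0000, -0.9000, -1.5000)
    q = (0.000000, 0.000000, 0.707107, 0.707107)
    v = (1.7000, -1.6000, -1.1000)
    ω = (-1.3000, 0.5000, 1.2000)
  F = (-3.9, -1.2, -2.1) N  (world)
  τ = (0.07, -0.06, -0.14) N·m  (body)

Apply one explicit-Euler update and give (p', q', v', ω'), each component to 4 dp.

p' = (-1.8300, -1.0600, -1.6100)
q' = (-0.0599, 0.0246, 0.6584, 0.7499)
v' = (1.5440, -1.6480, -1.1840)
ω' = (-1.2530, 0.5405, 1.0617)

a = (-1.5600, -0.4800, -0.8400)
p + v·dt = (-1.8300, -1.0600, -1.6100)
v + (F/m)dt = (1.5440, -1.6480, -1.1840)
precession coupling ω×(Iω) = (-0.0240, -0.1248, 0.0260)
angular accel α = (0.4700, 0.4050, -1.3833)
ω' = ω + α·dt = (-1.2530, 0.5405, 1.0617)
2q̇ = q⊗(0,ω) = (-1.2020819, 0.4949749, -0.9192391, 0.9192391)
updated quaternion q' = (-0.0599, 0.0246, 0.6584, 0.7499)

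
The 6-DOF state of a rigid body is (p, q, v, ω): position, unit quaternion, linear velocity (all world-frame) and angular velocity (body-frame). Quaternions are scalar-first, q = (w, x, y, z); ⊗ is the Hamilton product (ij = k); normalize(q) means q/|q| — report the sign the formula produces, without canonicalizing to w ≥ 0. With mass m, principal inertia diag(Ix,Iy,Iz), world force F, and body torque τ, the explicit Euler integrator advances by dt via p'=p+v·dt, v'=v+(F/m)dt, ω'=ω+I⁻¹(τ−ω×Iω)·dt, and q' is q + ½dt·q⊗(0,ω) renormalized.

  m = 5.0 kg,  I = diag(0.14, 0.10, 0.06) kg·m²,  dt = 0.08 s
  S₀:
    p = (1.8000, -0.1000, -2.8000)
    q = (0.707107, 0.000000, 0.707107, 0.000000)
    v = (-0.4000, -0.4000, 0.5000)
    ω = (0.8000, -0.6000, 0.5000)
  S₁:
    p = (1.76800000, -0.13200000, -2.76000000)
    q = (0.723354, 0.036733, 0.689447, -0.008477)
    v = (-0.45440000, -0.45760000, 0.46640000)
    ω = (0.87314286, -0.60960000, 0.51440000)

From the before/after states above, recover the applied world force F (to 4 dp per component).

Δv = v₁−v₀ = (-0.05440000, -0.05760000, -0.03360000)
applied force F = (-3.4000, -3.6000, -2.1000)

F = (-3.4000, -3.6000, -2.1000)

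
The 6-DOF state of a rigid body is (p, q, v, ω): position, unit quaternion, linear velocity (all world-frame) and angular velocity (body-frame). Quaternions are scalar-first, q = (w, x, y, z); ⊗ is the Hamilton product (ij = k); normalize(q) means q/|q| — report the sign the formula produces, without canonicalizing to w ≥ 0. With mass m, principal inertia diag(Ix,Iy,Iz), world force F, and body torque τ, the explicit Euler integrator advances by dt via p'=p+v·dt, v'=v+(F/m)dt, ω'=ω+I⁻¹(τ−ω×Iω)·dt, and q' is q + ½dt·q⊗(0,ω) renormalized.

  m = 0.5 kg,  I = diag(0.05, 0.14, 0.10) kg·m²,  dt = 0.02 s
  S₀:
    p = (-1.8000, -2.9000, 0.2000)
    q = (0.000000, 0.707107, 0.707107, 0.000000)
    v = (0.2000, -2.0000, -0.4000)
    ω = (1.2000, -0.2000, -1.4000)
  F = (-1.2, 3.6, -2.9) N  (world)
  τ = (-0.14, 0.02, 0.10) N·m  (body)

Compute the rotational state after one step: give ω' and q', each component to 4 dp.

(τ − ω×Iω)/I = (-2.5760, -0.4571, 1.2160)
ω' = ω + α·dt = (1.1485, -0.2091, -1.3757)
2q̇ = q⊗(0,ω) = (-0.7071070, -0.9899498, 0.9899498, -0.9899498)
q' = normalize(q + ½dt·q⊗(0,ω)) = (-0.0071, 0.6971, 0.7169, -0.0099)

ω' = (1.1485, -0.2091, -1.3757)
q' = (-0.0071, 0.6971, 0.7169, -0.0099)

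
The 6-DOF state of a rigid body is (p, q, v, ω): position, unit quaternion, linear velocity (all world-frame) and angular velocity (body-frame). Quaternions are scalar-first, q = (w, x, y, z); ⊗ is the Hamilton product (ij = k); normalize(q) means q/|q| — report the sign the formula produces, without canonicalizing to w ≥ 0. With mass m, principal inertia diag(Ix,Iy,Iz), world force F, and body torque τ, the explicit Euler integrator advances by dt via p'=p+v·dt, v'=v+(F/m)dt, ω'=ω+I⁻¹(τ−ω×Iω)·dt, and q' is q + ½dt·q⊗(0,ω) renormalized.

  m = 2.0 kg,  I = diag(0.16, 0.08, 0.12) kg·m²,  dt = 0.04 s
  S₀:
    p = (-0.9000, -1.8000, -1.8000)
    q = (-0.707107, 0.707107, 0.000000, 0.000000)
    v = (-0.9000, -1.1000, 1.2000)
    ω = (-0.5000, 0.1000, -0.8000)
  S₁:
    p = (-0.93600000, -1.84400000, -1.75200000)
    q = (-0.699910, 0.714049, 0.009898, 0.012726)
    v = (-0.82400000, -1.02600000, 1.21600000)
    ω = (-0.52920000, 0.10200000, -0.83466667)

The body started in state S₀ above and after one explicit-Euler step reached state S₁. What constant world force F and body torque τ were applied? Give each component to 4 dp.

Δv = v₁−v₀ = (0.07600000, 0.07400000, 0.01600000)
m·(v₁−v₀)/dt = (3.8000, 3.7000, 0.8000)
Δω = ω₁−ω₀ = (-0.02920000, 0.00200000, -0.03466667)
gyro term ω₀×Iω₀ = (-0.0032, 0.0160, 0.0040)
I·α + gyro = (-0.1200, 0.0200, -0.1000)

F = (3.8000, 3.7000, 0.8000)
τ = (-0.1200, 0.0200, -0.1000)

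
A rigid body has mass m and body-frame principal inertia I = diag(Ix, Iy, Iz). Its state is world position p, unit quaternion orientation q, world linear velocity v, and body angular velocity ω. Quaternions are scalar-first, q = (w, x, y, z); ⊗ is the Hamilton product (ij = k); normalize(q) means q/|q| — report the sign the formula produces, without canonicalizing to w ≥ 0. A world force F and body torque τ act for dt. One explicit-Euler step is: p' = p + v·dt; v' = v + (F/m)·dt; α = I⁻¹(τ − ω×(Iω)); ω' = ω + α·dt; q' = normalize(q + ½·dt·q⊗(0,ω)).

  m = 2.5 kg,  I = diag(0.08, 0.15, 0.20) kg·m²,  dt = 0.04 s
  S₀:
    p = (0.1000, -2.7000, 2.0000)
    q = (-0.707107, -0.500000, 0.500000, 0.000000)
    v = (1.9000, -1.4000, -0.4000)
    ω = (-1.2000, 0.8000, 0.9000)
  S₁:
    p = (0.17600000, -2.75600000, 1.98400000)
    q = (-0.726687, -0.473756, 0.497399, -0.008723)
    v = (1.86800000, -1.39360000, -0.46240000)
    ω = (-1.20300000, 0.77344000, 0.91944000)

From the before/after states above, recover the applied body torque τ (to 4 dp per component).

τ = (0.0300, 0.0300, 0.0300)

Δω = ω₁−ω₀ = (-0.00300000, -0.02656000, 0.01944000)
gyro term ω₀×Iω₀ = (0.0360, 0.1296, -0.0672)
applied torque τ = (0.0300, 0.0300, 0.0300)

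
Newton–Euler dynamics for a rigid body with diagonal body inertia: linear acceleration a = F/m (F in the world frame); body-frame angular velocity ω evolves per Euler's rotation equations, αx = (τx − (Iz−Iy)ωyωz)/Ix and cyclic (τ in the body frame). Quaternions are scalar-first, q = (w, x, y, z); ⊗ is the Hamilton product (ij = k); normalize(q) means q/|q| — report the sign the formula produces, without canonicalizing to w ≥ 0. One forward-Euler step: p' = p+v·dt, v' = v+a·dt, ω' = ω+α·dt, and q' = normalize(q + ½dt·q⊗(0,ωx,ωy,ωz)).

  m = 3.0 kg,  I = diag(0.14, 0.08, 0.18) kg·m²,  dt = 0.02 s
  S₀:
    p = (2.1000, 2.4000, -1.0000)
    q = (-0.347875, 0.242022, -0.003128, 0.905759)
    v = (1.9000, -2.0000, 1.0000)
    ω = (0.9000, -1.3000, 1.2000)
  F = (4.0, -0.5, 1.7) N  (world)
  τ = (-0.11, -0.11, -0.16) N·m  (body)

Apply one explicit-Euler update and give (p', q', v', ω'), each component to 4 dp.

p' = (2.1380, 2.3600, -0.9800)
q' = (-0.3609, 0.2506, 0.0066, 0.8983)
v' = (1.9267, -2.0033, 1.0113)
ω' = (0.9066, -1.3167, 1.1744)

gyro term ω×Iω = (-0.1560, -0.0432, 0.0702)
α = I⁻¹(τ − ω×Iω) = (0.3286, -0.8350, -1.2789)
ω' = ω + α·dt = (0.9066, -1.3167, 1.1744)
2q̇ = q⊗(0,ω) = (-1.3087970, 0.8606456, 0.9769942, -0.7292634)
q' = normalize(q + ½dt·q⊗(0,ω)) = (-0.3609, 0.2506, 0.0066, 0.8983)
linear accel F/m = (1.3333, -0.1667, 0.5667)
p' = p + v·dt = (2.1380, 2.3600, -0.9800)
v + (F/m)dt = (1.9267, -2.0033, 1.0113)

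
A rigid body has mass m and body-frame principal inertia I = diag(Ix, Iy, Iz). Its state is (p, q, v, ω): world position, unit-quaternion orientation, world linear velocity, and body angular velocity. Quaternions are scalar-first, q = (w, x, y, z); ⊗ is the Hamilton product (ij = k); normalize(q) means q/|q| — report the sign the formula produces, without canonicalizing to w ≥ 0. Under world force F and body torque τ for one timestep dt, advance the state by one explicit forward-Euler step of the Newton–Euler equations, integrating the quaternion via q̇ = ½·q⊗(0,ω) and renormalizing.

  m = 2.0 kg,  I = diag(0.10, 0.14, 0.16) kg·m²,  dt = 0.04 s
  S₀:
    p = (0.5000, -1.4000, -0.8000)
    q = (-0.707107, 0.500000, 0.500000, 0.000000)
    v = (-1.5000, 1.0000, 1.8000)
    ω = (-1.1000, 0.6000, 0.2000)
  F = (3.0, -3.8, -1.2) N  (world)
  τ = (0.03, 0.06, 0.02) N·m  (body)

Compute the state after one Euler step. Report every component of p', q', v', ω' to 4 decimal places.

a = (1.5000, -1.9000, -0.6000)
p + v·dt = (0.4400, -1.3600, -0.7280)
v + (F/m)dt = (-1.4400, 0.9240, 1.7760)
α = I⁻¹(τ − ω×Iω) = (0.2760, 0.3343, 0.2900)
ω + α·dt = (-1.0890, 0.6134, 0.2116)
q⊗(0,ω) = (0.2500000, 0.8778177, -0.5242642, 0.7085786)
q + ½dt·q⊗(0,ω), renormalized = (-0.7019, 0.5174, 0.4894, 0.0142)

p' = (0.4400, -1.3600, -0.7280)
q' = (-0.7019, 0.5174, 0.4894, 0.0142)
v' = (-1.4400, 0.9240, 1.7760)
ω' = (-1.0890, 0.6134, 0.2116)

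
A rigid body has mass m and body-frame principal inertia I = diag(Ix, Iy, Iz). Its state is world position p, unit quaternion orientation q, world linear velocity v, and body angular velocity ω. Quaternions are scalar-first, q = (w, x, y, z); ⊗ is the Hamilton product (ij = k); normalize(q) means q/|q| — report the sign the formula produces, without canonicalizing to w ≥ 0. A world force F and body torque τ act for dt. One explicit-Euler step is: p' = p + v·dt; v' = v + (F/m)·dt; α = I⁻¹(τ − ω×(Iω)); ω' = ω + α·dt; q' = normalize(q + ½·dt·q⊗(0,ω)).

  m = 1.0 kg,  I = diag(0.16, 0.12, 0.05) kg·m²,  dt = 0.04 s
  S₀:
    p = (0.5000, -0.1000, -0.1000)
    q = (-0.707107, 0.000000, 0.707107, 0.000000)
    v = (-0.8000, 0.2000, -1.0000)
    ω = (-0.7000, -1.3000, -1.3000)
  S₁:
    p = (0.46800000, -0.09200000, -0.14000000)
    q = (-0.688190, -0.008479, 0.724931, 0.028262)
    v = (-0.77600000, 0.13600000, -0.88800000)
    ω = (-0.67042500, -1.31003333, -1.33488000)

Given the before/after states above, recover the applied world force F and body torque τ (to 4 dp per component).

F = (0.6000, -1.6000, 2.8000)
τ = (0.0000, 0.0700, -0.0800)

v₁ − v₀ = (0.02400000, -0.06400000, 0.11200000)
applied force F = (0.6000, -1.6000, 2.8000)
ω₁ − ω₀ = (0.02957500, -0.01003333, -0.03488000)
applied torque τ = (0.0000, 0.0700, -0.0800)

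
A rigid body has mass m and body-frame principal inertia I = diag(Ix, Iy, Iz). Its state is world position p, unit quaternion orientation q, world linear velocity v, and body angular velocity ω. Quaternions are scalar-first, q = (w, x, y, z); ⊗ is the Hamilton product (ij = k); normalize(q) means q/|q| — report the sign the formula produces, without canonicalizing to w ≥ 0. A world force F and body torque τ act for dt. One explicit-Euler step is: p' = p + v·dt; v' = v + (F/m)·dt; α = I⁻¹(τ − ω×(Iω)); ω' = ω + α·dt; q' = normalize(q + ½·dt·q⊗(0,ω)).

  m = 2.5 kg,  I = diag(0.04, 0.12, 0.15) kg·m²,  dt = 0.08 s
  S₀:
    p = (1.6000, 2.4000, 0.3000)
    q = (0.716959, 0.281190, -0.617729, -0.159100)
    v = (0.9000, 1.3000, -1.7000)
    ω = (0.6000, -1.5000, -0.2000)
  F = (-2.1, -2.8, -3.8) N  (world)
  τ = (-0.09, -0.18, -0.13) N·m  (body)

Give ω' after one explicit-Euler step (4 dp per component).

ω' = (0.4020, -1.6288, -0.2309)

angular accel α = (-2.4750, -1.6100, -0.3867)
ω + α·dt = (0.4020, -1.6288, -0.2309)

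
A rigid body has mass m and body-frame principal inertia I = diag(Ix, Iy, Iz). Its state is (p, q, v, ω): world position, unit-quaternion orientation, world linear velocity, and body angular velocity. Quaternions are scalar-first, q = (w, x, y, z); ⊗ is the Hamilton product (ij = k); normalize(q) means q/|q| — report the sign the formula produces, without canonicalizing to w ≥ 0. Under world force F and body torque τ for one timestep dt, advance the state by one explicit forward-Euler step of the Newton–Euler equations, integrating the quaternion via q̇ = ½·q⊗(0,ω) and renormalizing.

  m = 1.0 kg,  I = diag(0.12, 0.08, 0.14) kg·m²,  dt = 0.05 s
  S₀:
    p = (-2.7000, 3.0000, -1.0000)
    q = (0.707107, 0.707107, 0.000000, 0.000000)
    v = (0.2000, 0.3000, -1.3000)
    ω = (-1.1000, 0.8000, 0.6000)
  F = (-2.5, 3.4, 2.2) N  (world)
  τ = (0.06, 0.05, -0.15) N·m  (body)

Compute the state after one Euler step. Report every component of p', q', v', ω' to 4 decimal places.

p' = (-2.6900, 3.0150, -1.0650)
q' = (0.7261, 0.6872, 0.0035, 0.0247)
v' = (0.0750, 0.4700, -1.1900)
ω' = (-1.0870, 0.8230, 0.5339)

a = F/m = (-2.5000, 3.4000, 2.2000)
p + v·dt = (-2.6900, 3.0150, -1.0650)
v' = v + a·dt = (0.0750, 0.4700, -1.1900)
precession coupling ω×(Iω) = (0.0288, 0.0132, 0.0352)
α = I⁻¹(τ − ω×Iω) = (0.2600, 0.4600, -1.3229)
new body rate ω' = (-1.0870, 0.8230, 0.5339)
2q̇ = q⊗(0,ω) = (0.7778177, -0.7778177, 0.1414214, 0.9899498)
updated quaternion q' = (0.7261, 0.6872, 0.0035, 0.0247)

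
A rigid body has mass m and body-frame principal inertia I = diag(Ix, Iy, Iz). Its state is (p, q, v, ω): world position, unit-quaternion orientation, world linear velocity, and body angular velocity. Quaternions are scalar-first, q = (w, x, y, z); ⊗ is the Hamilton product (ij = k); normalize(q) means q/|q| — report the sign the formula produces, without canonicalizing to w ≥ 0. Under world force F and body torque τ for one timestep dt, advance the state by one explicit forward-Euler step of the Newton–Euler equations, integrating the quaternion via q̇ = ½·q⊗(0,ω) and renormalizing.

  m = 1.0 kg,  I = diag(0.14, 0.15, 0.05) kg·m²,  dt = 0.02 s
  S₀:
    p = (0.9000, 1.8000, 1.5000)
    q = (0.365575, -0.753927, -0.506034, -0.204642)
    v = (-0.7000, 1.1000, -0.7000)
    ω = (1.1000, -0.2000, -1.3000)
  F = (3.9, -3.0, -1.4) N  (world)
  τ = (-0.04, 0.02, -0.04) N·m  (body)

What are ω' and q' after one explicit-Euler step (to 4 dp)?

ω' = (1.0980, -0.1802, -1.3151)
q' = (0.3701, -0.7436, -0.5187, -0.2023)

ω×(Iω) gyroscopic = (-0.0260, -0.1287, -0.0022)
angular accel α = (-0.1000, 0.9913, -0.7560)
new body rate ω' = (1.0980, -0.1802, -1.3151)
q⊗(0,ω) = (0.4620783, 1.0190483, -1.2783263, 0.2321753)
q + ½dt·q⊗(0,ω), renormalized = (0.3701, -0.7436, -0.5187, -0.2023)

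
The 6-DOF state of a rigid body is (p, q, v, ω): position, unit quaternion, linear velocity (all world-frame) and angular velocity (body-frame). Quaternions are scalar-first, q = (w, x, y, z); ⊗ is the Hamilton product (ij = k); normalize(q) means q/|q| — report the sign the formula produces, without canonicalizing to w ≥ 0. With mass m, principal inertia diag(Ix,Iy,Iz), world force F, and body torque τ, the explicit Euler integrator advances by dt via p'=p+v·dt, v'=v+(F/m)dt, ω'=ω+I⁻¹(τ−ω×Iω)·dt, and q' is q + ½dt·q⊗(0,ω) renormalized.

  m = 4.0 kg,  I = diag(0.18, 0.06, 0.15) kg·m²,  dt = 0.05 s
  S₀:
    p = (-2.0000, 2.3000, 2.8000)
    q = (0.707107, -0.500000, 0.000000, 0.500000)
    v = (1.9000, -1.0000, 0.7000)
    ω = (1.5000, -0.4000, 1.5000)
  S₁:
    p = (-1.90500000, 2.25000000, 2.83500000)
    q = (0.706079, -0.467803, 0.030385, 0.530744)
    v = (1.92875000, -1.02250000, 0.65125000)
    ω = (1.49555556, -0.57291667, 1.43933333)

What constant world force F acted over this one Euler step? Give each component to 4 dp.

F = (2.3000, -1.8000, -3.9000)

Δv = v₁−v₀ = (0.02875000, -0.02250000, -0.04875000)
F = m·Δv/dt = (2.3000, -1.8000, -3.9000)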